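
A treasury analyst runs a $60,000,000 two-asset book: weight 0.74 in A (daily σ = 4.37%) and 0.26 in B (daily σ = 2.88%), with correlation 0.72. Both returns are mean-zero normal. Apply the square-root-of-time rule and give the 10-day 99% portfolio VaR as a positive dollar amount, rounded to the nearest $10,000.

$16,810,000

σ_p = √(0.74²·4.37² + 0.26²·2.88² + 2·0.72·0.74·0.26·4.37·2.88) = 3.809%.
σ_{10d} = 3.809% × √10 = 12.045%.
z(99%) = 2.326.
VaR = 2.326 × 12.045% = 28.017%; on $60,000,000 that is $16,810,200.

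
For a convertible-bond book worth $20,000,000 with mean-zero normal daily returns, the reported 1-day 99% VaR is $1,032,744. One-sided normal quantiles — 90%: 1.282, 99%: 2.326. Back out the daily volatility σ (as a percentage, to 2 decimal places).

VaR as a fraction: $1,032,744 / $20,000,000 = 5.164%.
σ = VaR / z = 5.164% / 2.326 = 2.220%.

2.22%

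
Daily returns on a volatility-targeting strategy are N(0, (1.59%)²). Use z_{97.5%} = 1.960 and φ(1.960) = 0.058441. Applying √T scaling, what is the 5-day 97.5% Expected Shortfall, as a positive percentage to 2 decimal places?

σ_{5d} = 1.59% × √5 = 3.555%.
ES multiplier = φ(z)/(1−α) = 0.058441/0.025 = 2.338.
ES = 3.555% × 2.338 = 8.312%.

8.31%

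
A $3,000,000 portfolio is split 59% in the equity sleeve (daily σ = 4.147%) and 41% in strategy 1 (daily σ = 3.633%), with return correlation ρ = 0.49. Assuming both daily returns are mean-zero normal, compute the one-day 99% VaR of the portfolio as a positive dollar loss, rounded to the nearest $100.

$239,500

σ_p² = 0.59²·4.147² + 0.41²·3.633² + 2·0.49·0.59·0.41·4.147·3.633 = 11.7768 (%²).
σ_p = √11.7768 = 3.432%.
At 99%, z = 2.326.
VaR = 2.326 × 3.432% = 7.983%; on $3,000,000 that is $239,490.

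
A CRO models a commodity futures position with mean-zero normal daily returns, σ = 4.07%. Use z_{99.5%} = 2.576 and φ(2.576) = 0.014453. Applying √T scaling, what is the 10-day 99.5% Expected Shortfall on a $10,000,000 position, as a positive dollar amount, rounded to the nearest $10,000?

σ_{10d} = 4.07% × √10 = 12.870%.
ES multiplier = φ(z)/(1−α) = 0.014453/0.005 = 2.891.
ES = 12.870% × 2.891 = 37.207%; on $10,000,000: $3,720,700.

$3,720,000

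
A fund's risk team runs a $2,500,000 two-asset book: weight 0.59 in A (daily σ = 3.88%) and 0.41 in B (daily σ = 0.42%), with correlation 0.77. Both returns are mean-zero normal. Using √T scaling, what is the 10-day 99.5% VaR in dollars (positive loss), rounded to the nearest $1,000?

σ_p = √(0.59²·3.88² + 0.41²·0.42² + 2·0.77·0.59·0.41·3.88·0.42) = 2.424%.
σ_{10d} = 2.424% × √10 = 7.665%.
z(99.5%) = 2.576.
VaR = 2.576 × 7.665% = 19.745%; on $2,500,000 that is $493,625.

$494,000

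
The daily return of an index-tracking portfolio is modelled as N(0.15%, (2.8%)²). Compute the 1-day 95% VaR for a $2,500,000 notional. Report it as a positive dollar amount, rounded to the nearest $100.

$111,400

At 95% one-sided, z = 1.645.
VaR = −μ + z·σ = −(0.15%) + 1.645 × 2.8% = 4.456%.
On $2,500,000: 0.04456 × $2,500,000 = $111,400.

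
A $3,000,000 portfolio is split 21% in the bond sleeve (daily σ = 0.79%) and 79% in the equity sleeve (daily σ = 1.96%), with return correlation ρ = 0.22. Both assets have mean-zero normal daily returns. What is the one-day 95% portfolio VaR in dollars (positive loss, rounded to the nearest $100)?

$78,600

σ_p² = 0.21²·0.79² + 0.79²·1.96² + 2·0.22·0.21·0.79·0.79·1.96 = 2.5381 (%²).
σ_p = √2.5381 = 1.593%.
At 95%, z = 1.645.
VaR = 1.645 × 1.593% = 2.620%; on $3,000,000 that is $78,600.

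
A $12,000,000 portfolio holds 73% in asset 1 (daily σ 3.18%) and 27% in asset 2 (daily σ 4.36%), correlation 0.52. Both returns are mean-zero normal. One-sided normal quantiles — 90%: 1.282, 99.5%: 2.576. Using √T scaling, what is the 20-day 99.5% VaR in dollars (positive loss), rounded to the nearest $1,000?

σ_p = √(0.73²·3.18² + 0.27²·4.36² + 2·0.52·0.73·0.27·3.18·4.36) = 3.101%.
σ_{20d} = 3.101% × √20 = 13.868%.
VaR = 2.576 × 13.868% = 35.724%; on $12,000,000 that is $4,286,880.

$4,287,000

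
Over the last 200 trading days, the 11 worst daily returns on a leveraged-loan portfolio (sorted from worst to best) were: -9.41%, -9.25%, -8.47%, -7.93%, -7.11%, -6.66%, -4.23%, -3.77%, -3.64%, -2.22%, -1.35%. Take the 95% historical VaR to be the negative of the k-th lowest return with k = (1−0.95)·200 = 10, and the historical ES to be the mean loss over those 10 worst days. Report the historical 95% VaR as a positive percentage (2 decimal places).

k = 10; the 10th lowest return is -2.22%, so VaR = 2.22%.

2.22%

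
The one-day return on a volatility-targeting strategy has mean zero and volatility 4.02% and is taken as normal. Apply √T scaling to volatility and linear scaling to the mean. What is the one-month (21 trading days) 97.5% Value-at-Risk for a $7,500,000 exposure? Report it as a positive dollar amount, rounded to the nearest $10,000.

$2,710,000

At 97.5%, z = 1.960.
σ_{21d} = 4.02% × √21 = 18.422%.
VaR = 1.960 × 18.422% = 36.107%.
On $7,500,000: 0.36107 × $7,500,000 = $2,708,025.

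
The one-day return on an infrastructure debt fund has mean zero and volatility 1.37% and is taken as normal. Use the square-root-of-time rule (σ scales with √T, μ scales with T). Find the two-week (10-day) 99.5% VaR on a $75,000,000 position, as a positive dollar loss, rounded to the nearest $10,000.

At 99.5%, z = 2.576.
σ_{10d} = 1.37% × √10 = 4.332%.
VaR = 2.576 × 4.332% = 11.159%.
On $75,000,000: 0.11159 × $75,000,000 = $8,369,250.

$8,370,000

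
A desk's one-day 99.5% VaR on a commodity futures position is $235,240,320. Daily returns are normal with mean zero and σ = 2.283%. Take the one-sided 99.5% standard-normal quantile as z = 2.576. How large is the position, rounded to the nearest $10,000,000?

$4,000,000,000

VaR as a fraction of value: z·σ = 2.576 × 2.283% = 5.88101%.
Position = $235,240,320 / 0.0588101 = $4,000,000,000.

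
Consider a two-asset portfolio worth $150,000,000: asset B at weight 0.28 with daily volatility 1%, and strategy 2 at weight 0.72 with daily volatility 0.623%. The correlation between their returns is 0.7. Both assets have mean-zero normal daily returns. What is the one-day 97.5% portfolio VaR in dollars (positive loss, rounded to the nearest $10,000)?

$1,980,000

σ_p² = 0.28²·1² + 0.72²·0.623² + 2·0.7·0.28·0.72·1·0.623 = 0.4554 (%²).
σ_p = √0.4554 = 0.675%.
At 97.5%, z = 1.960.
VaR = 1.960 × 0.675% = 1.323%; on $150,000,000 that is $1,984,500.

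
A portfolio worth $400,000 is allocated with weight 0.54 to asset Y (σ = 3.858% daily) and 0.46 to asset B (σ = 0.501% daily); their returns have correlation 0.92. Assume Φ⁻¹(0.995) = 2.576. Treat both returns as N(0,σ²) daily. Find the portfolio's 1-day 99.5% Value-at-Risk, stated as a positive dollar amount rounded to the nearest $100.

σ_p² = 0.54²·3.858² + 0.46²·0.501² + 2·0.92·0.54·0.46·3.858·0.501 = 5.2768 (%²).
σ_p = √5.2768 = 2.297%.
VaR = 2.576 × 2.297% = 5.917%; on $400,000 that is $23,668.

$23,700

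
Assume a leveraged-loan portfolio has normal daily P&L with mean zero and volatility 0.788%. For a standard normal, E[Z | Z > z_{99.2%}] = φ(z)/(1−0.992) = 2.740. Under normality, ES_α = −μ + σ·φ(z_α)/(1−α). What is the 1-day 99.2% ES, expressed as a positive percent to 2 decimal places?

2.16%

ES = 0.788% × 2.740 = 2.159%.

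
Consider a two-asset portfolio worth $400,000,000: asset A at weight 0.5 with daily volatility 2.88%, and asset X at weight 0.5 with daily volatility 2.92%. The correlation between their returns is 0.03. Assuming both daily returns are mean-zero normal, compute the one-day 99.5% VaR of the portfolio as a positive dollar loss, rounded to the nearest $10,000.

σ_p² = 0.5²·2.88² + 0.5²·2.92² + 2·0.03·0.5·0.5·2.88·2.92 = 4.3313 (%²).
σ_p = √4.3313 = 2.081%.
At 99.5%, z = 2.576.
VaR = 2.576 × 2.081% = 5.361%; on $400,000,000 that is $21,444,000.

$21,440,000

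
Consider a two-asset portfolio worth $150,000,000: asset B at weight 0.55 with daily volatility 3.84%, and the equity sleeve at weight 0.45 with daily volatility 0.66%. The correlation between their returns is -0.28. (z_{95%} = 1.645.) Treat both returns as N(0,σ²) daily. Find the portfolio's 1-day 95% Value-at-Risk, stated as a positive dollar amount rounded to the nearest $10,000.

σ_p² = 0.55²·3.84² + 0.45²·0.66² + 2·-0.28·0.55·0.45·3.84·0.66 = 4.1975 (%²).
σ_p = √4.1975 = 2.049%.
VaR = 1.645 × 2.049% = 3.371%; on $150,000,000 that is $5,056,500.

$5,060,000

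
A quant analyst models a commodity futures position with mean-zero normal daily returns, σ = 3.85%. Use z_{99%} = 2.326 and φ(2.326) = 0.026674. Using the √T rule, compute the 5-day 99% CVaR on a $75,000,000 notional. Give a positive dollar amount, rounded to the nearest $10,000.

$17,220,000

σ_{5d} = 3.85% × √5 = 8.609%.
ES multiplier = φ(z)/(1−α) = 0.026674/0.01 = 2.667.
ES = 8.609% × 2.667 = 22.960%; on $75,000,000: $17,220,000.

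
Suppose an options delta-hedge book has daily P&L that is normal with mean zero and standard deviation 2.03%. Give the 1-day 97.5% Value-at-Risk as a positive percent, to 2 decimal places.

At 97.5% one-sided, z = 1.960.
VaR = z·σ = 1.960 × 2.03% = 3.979%.

3.98%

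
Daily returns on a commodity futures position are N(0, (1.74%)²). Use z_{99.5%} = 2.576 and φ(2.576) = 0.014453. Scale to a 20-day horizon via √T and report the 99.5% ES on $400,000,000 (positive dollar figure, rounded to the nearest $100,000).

σ_{20d} = 1.74% × √20 = 7.782%.
ES multiplier = φ(z)/(1−α) = 0.014453/0.005 = 2.891.
ES = 7.782% × 2.891 = 22.498%; on $400,000,000: $89,992,000.

$90,000,000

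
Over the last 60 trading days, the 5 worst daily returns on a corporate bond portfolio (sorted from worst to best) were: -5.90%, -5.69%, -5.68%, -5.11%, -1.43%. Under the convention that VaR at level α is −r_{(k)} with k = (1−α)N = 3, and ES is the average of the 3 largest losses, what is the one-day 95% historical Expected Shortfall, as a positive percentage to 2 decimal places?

5.76%

The 3 worst returns sum to -17.27%.
ES = −(-17.27%) / 3 = 5.7566…% ≈ 5.76%.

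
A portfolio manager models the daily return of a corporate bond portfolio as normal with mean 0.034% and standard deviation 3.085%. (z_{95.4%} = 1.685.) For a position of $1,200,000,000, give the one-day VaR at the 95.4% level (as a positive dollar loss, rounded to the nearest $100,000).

VaR = −μ + z·σ = −(0.034%) + 1.685 × 3.085% = 5.164%.
On $1,200,000,000: 0.05164 × $1,200,000,000 = $61,968,000.

$62,000,000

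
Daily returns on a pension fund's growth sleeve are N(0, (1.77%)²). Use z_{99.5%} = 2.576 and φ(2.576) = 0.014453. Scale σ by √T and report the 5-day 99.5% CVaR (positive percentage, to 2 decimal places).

σ_{5d} = 1.77% × √5 = 3.958%.
ES multiplier = φ(z)/(1−α) = 0.014453/0.005 = 2.891.
ES = 3.958% × 2.891 = 11.443%.

11.44%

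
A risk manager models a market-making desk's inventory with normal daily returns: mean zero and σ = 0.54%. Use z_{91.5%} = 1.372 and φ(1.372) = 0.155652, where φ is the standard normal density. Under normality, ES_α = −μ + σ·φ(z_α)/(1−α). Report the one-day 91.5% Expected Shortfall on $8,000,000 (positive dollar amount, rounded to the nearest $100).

Tail multiplier: φ(z)/(1−α) = 0.155652 / 0.085 = 1.831.
ES = 0.54% × 1.831 = 0.989%.
On $8,000,000: 0.00989 × $8,000,000 = $79,120.

$79,100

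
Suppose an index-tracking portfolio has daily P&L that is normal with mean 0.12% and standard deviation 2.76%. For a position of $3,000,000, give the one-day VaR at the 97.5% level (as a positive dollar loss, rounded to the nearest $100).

$158,700

At 97.5% one-sided, z = 1.960.
VaR = −μ + z·σ = −(0.12%) + 1.960 × 2.76% = 5.290%.
On $3,000,000: 0.05290 × $3,000,000 = $158,700.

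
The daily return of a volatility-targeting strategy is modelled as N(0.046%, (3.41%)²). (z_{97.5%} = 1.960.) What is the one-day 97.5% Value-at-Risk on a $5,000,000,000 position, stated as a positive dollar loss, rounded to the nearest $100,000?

$331,900,000

VaR = −μ + z·σ = −(0.046%) + 1.960 × 3.41% = 6.638%.
On $5,000,000,000: 0.06638 × $5,000,000,000 = $331,900,000.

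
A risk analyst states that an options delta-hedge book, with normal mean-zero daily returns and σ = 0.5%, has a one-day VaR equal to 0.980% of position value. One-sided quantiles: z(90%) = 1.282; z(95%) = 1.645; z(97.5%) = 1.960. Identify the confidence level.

97.5%

Implied z = VaR/σ = 0.980 / 0.5 = 1.960.
This matches z(97.5%) = 1.960.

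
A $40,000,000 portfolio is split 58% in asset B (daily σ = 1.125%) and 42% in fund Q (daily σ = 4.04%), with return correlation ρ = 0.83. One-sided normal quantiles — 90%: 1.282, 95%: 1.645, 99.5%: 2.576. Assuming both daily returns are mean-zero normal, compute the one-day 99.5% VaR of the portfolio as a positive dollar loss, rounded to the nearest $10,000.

$2,340,000

σ_p² = 0.58²·1.125² + 0.42²·4.04² + 2·0.83·0.58·0.42·1.125·4.04 = 5.1428 (%²).
σ_p = √5.1428 = 2.268%.
VaR = 2.576 × 2.268% = 5.842%; on $40,000,000 that is $2,336,800.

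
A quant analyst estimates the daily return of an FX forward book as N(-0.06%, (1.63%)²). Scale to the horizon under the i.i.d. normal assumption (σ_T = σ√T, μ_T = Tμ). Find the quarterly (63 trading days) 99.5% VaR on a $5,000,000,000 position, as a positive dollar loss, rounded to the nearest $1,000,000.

At 99.5%, z = 2.576.
σ_{63d} = 1.63% × √63 = 12.938%; μ_{63d} = 63 × -0.06% = -3.780%.
VaR = −(-3.780%) + 2.576 × 12.938% = 37.108%.
On $5,000,000,000: 0.37108 × $5,000,000,000 = $1,855,400,000.

$1,855,000,000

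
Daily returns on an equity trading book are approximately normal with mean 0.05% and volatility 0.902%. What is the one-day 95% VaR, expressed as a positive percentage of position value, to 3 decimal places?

1.434%

At 95% one-sided, z = 1.645.
VaR = −μ + z·σ = −(0.05%) + 1.645 × 0.902% = 1.434%.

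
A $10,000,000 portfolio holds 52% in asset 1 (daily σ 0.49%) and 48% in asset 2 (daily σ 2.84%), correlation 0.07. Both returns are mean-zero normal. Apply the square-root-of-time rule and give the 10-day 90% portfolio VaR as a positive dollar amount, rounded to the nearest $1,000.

σ_p = √(0.52²·0.49² + 0.48²·2.84² + 2·0.07·0.52·0.48·0.49·2.84) = 1.404%.
σ_{10d} = 1.404% × √10 = 4.440%.
z(90%) = 1.282.
VaR = 1.282 × 4.440% = 5.692%; on $10,000,000 that is $569,200.

$569,000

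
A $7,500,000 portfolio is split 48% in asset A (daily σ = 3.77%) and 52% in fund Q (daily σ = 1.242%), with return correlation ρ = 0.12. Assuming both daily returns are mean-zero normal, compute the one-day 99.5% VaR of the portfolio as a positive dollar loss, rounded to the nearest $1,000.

$385,000

σ_p² = 0.48²·3.77² + 0.52²·1.242² + 2·0.12·0.48·0.52·3.77·1.242 = 3.9723 (%²).
σ_p = √3.9723 = 1.993%.
At 99.5%, z = 2.576.
VaR = 2.576 × 1.993% = 5.134%; on $7,500,000 that is $385,050.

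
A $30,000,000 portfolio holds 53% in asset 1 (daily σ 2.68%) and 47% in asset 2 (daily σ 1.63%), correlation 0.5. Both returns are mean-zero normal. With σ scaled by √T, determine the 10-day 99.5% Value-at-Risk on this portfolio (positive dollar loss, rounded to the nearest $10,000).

σ_p = √(0.53²·2.68² + 0.47²·1.63² + 2·0.5·0.53·0.47·2.68·1.63) = 1.922%.
σ_{10d} = 1.922% × √10 = 6.078%.
z(99.5%) = 2.576.
VaR = 2.576 × 6.078% = 15.657%; on $30,000,000 that is $4,697,100.

$4,700,000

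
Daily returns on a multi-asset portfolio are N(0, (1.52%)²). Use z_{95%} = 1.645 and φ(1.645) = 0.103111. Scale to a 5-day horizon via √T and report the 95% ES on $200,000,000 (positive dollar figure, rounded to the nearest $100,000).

$14,000,000

σ_{5d} = 1.52% × √5 = 3.399%.
ES multiplier = φ(z)/(1−α) = 0.103111/0.05 = 2.062.
ES = 3.399% × 2.062 = 7.009%; on $200,000,000: $14,018,000.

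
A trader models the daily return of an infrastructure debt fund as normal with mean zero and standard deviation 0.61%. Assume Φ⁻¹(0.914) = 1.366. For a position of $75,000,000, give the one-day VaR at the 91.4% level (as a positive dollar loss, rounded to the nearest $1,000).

$625,000

VaR = z·σ = 1.366 × 0.61% = 0.833%.
On $75,000,000: 0.00833 × $75,000,000 = $624,750.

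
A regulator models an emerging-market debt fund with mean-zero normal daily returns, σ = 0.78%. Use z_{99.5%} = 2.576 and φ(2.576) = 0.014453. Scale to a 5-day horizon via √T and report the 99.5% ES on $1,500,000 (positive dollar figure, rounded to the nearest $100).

$75,600

σ_{5d} = 0.78% × √5 = 1.744%.
ES multiplier = φ(z)/(1−α) = 0.014453/0.005 = 2.891.
ES = 1.744% × 2.891 = 5.042%; on $1,500,000: $75,630.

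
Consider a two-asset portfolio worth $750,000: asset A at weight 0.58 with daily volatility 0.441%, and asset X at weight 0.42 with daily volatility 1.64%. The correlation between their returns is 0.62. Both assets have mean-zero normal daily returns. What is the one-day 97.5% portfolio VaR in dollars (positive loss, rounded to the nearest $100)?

$12,800

σ_p² = 0.58²·0.441² + 0.42²·1.64² + 2·0.62·0.58·0.42·0.441·1.64 = 0.7583 (%²).
σ_p = √0.7583 = 0.871%.
At 97.5%, z = 1.960.
VaR = 1.960 × 0.871% = 1.707%; on $750,000 that is $12,803.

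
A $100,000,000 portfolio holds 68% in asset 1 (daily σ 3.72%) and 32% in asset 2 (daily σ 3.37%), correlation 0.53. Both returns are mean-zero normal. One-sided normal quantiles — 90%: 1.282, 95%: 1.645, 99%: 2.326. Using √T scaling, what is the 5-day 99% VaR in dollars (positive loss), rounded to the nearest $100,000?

$16,800,000

σ_p = √(0.68²·3.72² + 0.32²·3.37² + 2·0.53·0.68·0.32·3.72·3.37) = 3.233%.
σ_{5d} = 3.233% × √5 = 7.229%.
VaR = 2.326 × 7.229% = 16.815%; on $100,000,000 that is $16,815,000.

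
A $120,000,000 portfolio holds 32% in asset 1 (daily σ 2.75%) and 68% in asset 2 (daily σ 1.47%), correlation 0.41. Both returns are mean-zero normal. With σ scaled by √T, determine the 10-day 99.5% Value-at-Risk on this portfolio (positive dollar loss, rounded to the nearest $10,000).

$15,440,000

σ_p = √(0.32²·2.75² + 0.68²·1.47² + 2·0.41·0.32·0.68·2.75·1.47) = 1.580%.
σ_{10d} = 1.580% × √10 = 4.996%.
z(99.5%) = 2.576.
VaR = 2.576 × 4.996% = 12.870%; on $120,000,000 that is $15,444,000.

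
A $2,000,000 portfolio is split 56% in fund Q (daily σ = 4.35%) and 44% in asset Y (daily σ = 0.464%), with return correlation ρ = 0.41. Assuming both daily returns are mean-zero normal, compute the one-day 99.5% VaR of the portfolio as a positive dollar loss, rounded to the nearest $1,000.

σ_p² = 0.56²·4.35² + 0.44²·0.464² + 2·0.41·0.56·0.44·4.35·0.464 = 6.3836 (%²).
σ_p = √6.3836 = 2.527%.
At 99.5%, z = 2.576.
VaR = 2.576 × 2.527% = 6.510%; on $2,000,000 that is $130,200.

$130,000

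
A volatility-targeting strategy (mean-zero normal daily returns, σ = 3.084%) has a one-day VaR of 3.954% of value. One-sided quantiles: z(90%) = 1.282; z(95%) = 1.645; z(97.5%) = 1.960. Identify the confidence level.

Implied z = VaR/σ = 3.954 / 3.084 = 1.282.
This matches z(90%) = 1.282.

90%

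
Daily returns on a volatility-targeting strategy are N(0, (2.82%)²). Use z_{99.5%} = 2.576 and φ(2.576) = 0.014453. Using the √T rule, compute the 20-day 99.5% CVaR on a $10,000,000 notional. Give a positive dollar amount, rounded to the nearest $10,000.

σ_{20d} = 2.82% × √20 = 12.611%.
ES multiplier = φ(z)/(1−α) = 0.014453/0.005 = 2.891.
ES = 12.611% × 2.891 = 36.458%; on $10,000,000: $3,645,800.

$3,650,000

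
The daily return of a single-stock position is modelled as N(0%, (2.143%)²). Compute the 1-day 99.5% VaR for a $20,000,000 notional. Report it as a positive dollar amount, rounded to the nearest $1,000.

$1,104,000

At 99.5% one-sided, z = 2.576.
VaR = z·σ = 2.576 × 2.143% = 5.520%.
On $20,000,000: 0.05520 × $20,000,000 = $1,104,000.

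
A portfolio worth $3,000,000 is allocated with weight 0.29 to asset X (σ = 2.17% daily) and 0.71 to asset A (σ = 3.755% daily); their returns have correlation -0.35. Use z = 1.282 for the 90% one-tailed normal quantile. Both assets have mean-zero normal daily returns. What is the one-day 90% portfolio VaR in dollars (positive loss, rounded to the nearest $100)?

$96,800

σ_p² = 0.29²·2.17² + 0.71²·3.755² + 2·-0.35·0.29·0.71·2.17·3.755 = 6.3294 (%²).
σ_p = √6.3294 = 2.516%.
VaR = 1.282 × 2.516% = 3.226%; on $3,000,000 that is $96,780.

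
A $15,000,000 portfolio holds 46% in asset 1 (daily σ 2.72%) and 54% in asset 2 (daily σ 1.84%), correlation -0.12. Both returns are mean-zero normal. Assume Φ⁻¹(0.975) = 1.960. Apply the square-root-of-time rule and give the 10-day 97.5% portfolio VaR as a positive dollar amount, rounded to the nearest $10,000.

σ_p = √(0.46²·2.72² + 0.54²·1.84² + 2·-0.12·0.46·0.54·2.72·1.84) = 1.501%.
σ_{10d} = 1.501% × √10 = 4.747%.
VaR = 1.960 × 4.747% = 9.304%; on $15,000,000 that is $1,395,600.

$1,400,000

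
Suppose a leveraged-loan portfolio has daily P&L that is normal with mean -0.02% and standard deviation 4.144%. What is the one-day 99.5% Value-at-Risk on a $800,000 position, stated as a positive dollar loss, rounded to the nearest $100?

At 99.5% one-sided, z = 2.576.
VaR = −μ + z·σ = −(-0.02%) + 2.576 × 4.144% = 10.695%.
On $800,000: 0.10695 × $800,000 = $85,560.

$85,600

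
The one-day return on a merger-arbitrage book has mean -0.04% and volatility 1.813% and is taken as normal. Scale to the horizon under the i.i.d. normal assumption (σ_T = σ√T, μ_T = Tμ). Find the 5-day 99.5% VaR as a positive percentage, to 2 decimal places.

At 99.5%, z = 2.576.
σ_{5d} = 1.813% × √5 = 4.054%; μ_{5d} = 5 × -0.04% = -0.200%.
VaR = −(-0.200%) + 2.576 × 4.054% = 10.643%.

10.64%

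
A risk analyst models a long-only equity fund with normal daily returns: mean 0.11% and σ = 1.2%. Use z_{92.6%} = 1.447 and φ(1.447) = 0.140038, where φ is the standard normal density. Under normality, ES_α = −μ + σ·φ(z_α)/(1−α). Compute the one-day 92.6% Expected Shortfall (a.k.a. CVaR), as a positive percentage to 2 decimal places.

Tail multiplier: φ(z)/(1−α) = 0.140038 / 0.074 = 1.892.
ES = −(0.11%) + 1.2% × 1.892 = 2.160%.

2.16%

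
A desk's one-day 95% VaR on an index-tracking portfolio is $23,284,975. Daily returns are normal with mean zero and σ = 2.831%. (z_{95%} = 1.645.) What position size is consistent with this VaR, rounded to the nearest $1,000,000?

$500,000,000

VaR as a fraction of value: z·σ = 1.645 × 2.831% = 4.657%.
Position = $23,284,975 / 0.0465699 = $500,000,000.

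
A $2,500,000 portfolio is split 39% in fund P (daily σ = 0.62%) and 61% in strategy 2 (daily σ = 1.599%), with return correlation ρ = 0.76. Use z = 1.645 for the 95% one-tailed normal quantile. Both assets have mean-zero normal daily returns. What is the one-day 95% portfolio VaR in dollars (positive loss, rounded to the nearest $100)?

σ_p² = 0.39²·0.62² + 0.61²·1.599² + 2·0.76·0.39·0.61·0.62·1.599 = 1.3683 (%²).
σ_p = √1.3683 = 1.170%.
VaR = 1.645 × 1.170% = 1.925%; on $2,500,000 that is $48,125.

$48,100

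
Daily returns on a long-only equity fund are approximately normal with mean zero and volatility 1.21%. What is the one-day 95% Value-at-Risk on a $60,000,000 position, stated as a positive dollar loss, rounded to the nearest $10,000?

At 95% one-sided, z = 1.645.
VaR = z·σ = 1.645 × 1.21% = 1.990%.
On $60,000,000: 0.01990 × $60,000,000 = $1,194,000.

$1,190,000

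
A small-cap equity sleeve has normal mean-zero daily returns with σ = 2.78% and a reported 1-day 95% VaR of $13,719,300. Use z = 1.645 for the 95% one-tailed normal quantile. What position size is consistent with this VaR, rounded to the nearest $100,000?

$300,000,000

VaR as a fraction of value: z·σ = 1.645 × 2.78% = 4.5731%.
Position = $13,719,300 / 0.045731 = $300,000,000.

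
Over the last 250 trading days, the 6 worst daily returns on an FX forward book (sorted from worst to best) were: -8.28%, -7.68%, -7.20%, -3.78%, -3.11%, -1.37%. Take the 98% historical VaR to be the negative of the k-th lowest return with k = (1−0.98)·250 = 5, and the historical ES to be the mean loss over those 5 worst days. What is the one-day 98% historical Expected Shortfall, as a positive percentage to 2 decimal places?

6.01%

The 5 worst returns sum to -30.05%.
ES = −(-30.05%) / 5 = 6.01%.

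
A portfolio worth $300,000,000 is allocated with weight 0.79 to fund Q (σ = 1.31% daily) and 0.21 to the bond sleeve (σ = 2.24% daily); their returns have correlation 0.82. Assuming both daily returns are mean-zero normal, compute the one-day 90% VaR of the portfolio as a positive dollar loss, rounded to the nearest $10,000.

σ_p² = 0.79²·1.31² + 0.21²·2.24² + 2·0.82·0.79·0.21·1.31·2.24 = 2.0907 (%²).
σ_p = √2.0907 = 1.446%.
At 90%, z = 1.282.
VaR = 1.282 × 1.446% = 1.854%; on $300,000,000 that is $5,562,000.

$5,560,000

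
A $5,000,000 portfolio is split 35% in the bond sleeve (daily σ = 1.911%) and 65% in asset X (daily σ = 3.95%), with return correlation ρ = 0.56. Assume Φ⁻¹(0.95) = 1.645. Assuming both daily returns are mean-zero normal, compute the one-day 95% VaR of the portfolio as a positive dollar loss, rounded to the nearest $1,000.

σ_p² = 0.35²·1.911² + 0.65²·3.95² + 2·0.56·0.35·0.65·1.911·3.95 = 8.9628 (%²).
σ_p = √8.9628 = 2.994%.
VaR = 1.645 × 2.994% = 4.925%; on $5,000,000 that is $246,250.

$246,000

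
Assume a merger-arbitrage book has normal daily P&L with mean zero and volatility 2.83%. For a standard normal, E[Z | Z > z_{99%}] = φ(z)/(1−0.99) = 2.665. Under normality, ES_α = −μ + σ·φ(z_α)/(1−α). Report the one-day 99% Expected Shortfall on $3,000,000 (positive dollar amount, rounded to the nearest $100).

$226,300

ES = 2.83% × 2.665 = 7.542%.
On $3,000,000: 0.07542 × $3,000,000 = $226,260.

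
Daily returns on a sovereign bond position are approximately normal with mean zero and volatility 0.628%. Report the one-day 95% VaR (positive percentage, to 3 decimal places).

At 95% one-sided, z = 1.645.
VaR = z·σ = 1.645 × 0.628% = 1.033%.

1.033%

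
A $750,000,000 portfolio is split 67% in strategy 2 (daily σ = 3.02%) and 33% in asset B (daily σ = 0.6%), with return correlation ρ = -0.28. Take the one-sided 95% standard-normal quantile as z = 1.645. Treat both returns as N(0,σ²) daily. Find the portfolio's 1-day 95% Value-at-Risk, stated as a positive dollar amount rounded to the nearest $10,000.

$24,390,000

σ_p² = 0.67²·3.02² + 0.33²·0.6² + 2·-0.28·0.67·0.33·3.02·0.6 = 3.9090 (%²).
σ_p = √3.9090 = 1.977%.
VaR = 1.645 × 1.977% = 3.252%; on $750,000,000 that is $24,390,000.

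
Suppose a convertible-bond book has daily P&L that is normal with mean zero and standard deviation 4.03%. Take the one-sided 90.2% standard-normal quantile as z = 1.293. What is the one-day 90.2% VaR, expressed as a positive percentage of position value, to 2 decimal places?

5.21%

VaR = z·σ = 1.293 × 4.03% = 5.211%.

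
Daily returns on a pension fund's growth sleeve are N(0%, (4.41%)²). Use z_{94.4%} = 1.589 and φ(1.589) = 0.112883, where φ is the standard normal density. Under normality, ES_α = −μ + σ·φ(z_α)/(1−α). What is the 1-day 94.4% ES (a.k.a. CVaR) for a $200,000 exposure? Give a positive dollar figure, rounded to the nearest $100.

Tail multiplier: φ(z)/(1−α) = 0.112883 / 0.056 = 2.016.
ES = 4.41% × 2.016 = 8.891%.
On $200,000: 0.08891 × $200,000 = $17,782.

$17,800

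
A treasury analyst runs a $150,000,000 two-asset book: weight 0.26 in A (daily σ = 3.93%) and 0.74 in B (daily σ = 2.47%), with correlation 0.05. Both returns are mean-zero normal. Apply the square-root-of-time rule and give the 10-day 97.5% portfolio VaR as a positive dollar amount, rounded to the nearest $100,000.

$19,900,000

σ_p = √(0.26²·3.93² + 0.74²·2.47² + 2·0.05·0.26·0.74·3.93·2.47) = 2.138%.
σ_{10d} = 2.138% × √10 = 6.761%.
z(97.5%) = 1.960.
VaR = 1.960 × 6.761% = 13.252%; on $150,000,000 that is $19,878,000.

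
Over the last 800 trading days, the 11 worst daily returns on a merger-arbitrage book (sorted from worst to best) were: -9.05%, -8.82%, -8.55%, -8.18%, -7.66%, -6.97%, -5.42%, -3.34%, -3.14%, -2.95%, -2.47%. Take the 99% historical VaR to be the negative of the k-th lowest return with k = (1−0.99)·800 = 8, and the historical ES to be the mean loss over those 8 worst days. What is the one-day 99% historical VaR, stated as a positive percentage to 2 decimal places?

3.34%

k = 8; the 8th lowest return is -3.34%, so VaR = 3.34%.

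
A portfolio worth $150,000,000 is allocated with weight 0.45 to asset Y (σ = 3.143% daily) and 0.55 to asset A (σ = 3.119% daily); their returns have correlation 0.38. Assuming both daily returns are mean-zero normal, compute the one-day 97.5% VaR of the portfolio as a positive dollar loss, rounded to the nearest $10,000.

$7,660,000

σ_p² = 0.45²·3.143² + 0.55²·3.119² + 2·0.38·0.45·0.55·3.143·3.119 = 6.7871 (%²).
σ_p = √6.7871 = 2.605%.
At 97.5%, z = 1.960.
VaR = 1.960 × 2.605% = 5.106%; on $150,000,000 that is $7,659,000.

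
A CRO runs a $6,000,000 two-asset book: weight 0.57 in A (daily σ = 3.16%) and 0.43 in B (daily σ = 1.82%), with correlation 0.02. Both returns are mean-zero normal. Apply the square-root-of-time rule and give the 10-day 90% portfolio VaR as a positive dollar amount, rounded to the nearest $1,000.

$481,000

σ_p = √(0.57²·3.16² + 0.43²·1.82² + 2·0.02·0.57·0.43·3.16·1.82) = 1.978%.
σ_{10d} = 1.978% × √10 = 6.255%.
z(90%) = 1.282.
VaR = 1.282 × 6.255% = 8.019%; on $6,000,000 that is $481,140.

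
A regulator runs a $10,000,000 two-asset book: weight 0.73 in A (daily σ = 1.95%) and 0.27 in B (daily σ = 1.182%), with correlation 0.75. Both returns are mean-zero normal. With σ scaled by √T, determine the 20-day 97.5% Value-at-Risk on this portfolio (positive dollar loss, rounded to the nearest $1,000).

$1,469,000

σ_p = √(0.73²·1.95² + 0.27²·1.182² + 2·0.75·0.73·0.27·1.95·1.182) = 1.676%.
σ_{20d} = 1.676% × √20 = 7.495%.
z(97.5%) = 1.960.
VaR = 1.960 × 7.495% = 14.690%; on $10,000,000 that is $1,469,000.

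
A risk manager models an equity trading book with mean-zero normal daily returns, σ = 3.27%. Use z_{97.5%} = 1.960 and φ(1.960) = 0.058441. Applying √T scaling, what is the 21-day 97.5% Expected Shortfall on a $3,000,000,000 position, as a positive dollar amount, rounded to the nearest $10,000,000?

$1,050,000,000

σ_{21d} = 3.27% × √21 = 14.985%.
ES multiplier = φ(z)/(1−α) = 0.058441/0.025 = 2.338.
ES = 14.985% × 2.338 = 35.035%; on $3,000,000,000: $1,051,050,000.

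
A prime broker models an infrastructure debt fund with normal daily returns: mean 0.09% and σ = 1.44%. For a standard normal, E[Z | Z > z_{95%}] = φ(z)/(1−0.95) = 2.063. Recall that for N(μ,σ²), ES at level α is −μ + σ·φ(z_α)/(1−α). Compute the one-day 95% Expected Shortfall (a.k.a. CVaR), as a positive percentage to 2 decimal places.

2.88%

ES = −(0.09%) + 1.44% × 2.063 = 2.881%.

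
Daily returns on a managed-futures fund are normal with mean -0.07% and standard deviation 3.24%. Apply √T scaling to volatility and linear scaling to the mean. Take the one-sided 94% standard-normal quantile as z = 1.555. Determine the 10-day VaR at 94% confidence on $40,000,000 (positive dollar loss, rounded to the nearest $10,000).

σ_{10d} = 3.24% × √10 = 10.246%; μ_{10d} = 10 × -0.07% = -0.700%.
VaR = −(-0.700%) + 1.555 × 10.246% = 16.633%.
On $40,000,000: 0.16633 × $40,000,000 = $6,653,200.

$6,650,000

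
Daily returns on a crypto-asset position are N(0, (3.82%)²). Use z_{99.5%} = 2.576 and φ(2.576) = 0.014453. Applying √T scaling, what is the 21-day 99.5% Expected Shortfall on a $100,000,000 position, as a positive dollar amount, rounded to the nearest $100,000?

σ_{21d} = 3.82% × √21 = 17.505%.
ES multiplier = φ(z)/(1−α) = 0.014453/0.005 = 2.891.
ES = 17.505% × 2.891 = 50.607%; on $100,000,000: $50,607,000.

$50,600,000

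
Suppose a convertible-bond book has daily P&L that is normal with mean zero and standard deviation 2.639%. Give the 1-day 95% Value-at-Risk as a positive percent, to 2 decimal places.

At 95% one-sided, z = 1.645.
VaR = z·σ = 1.645 × 2.639% = 4.341%.

4.34%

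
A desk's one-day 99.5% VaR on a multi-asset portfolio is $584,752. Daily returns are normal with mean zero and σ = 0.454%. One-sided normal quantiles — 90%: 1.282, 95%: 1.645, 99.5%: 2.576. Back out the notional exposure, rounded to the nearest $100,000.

$50,000,000

VaR as a fraction of value: z·σ = 2.576 × 0.454% = 1.1695%.
Position = $584,752 / 0.011695 = $50,000,000.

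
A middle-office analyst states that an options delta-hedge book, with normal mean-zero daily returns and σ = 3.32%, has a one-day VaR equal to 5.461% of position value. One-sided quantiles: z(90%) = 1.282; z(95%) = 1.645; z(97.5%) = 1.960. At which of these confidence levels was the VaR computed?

95%

Implied z = VaR/σ = 5.461 / 3.32 = 1.645.
This matches z(95%) = 1.645.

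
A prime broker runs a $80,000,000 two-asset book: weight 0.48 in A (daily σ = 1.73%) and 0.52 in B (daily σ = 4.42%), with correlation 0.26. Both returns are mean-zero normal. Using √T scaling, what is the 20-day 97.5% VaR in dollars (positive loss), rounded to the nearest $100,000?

$18,500,000

σ_p = √(0.48²·1.73² + 0.52²·4.42² + 2·0.26·0.48·0.52·1.73·4.42) = 2.639%.
σ_{20d} = 2.639% × √20 = 11.802%.
z(97.5%) = 1.960.
VaR = 1.960 × 11.802% = 23.132%; on $80,000,000 that is $18,505,600.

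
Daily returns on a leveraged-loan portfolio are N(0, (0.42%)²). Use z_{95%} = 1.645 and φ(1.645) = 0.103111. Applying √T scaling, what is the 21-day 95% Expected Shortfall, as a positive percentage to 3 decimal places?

σ_{21d} = 0.42% × √21 = 1.925%.
ES multiplier = φ(z)/(1−α) = 0.103111/0.05 = 2.062.
ES = 1.925% × 2.062 = 3.969%.

3.969%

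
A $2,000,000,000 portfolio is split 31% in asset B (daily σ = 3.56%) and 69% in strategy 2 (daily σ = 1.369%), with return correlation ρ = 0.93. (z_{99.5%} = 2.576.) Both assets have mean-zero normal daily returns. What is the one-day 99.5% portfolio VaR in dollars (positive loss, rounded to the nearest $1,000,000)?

σ_p² = 0.31²·3.56² + 0.69²·1.369² + 2·0.93·0.31·0.69·3.56·1.369 = 4.0492 (%²).
σ_p = √4.0492 = 2.012%.
VaR = 2.576 × 2.012% = 5.183%; on $2,000,000,000 that is $103,660,000.

$104,000,000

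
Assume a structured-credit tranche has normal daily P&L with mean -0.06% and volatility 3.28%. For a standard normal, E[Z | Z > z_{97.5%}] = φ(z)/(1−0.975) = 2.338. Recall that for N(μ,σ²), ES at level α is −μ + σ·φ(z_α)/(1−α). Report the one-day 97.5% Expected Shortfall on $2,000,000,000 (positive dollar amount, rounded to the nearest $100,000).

ES = −(-0.06%) + 3.28% × 2.338 = 7.729%.
On $2,000,000,000: 0.07729 × $2,000,000,000 = $154,580,000.

$154,600,000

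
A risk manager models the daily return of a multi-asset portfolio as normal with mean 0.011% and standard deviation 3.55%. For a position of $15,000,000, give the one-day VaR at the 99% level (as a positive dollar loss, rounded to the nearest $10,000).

$1,240,000

At 99% one-sided, z = 2.326.
VaR = −μ + z·σ = −(0.011%) + 2.326 × 3.55% = 8.246%.
On $15,000,000: 0.08246 × $15,000,000 = $1,236,900.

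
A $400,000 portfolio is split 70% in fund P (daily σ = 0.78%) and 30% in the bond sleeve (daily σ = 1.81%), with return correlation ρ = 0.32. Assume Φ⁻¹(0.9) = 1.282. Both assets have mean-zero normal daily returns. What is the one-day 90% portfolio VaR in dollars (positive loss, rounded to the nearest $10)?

σ_p² = 0.7²·0.78² + 0.3²·1.81² + 2·0.32·0.7·0.3·0.78·1.81 = 0.7827 (%²).
σ_p = √0.7827 = 0.885%.
VaR = 1.282 × 0.885% = 1.135%; on $400,000 that is $4,540.

$4,540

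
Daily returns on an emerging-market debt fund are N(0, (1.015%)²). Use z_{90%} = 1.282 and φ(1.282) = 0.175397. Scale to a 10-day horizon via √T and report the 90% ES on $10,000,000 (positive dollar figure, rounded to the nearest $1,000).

$563,000

σ_{10d} = 1.015% × √10 = 3.210%.
ES multiplier = φ(z)/(1−α) = 0.175397/0.1 = 1.754.
ES = 3.210% × 1.754 = 5.630%; on $10,000,000: $563,000.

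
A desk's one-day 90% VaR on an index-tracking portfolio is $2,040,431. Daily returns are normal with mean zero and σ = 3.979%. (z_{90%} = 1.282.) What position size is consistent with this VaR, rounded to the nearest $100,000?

VaR as a fraction of value: z·σ = 1.282 × 3.979% = 5.10108%.
Position = $2,040,431 / 0.0510108 = $39,999,996.

$40,000,000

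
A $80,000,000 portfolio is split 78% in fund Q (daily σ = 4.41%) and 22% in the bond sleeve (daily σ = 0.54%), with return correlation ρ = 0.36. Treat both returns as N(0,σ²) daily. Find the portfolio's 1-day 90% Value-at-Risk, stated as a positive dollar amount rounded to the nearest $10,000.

$3,570,000

σ_p² = 0.78²·4.41² + 0.22²·0.54² + 2·0.36·0.78·0.22·4.41·0.54 = 12.1406 (%²).
σ_p = √12.1406 = 3.484%.
At 90%, z = 1.282.
VaR = 1.282 × 3.484% = 4.466%; on $80,000,000 that is $3,572,800.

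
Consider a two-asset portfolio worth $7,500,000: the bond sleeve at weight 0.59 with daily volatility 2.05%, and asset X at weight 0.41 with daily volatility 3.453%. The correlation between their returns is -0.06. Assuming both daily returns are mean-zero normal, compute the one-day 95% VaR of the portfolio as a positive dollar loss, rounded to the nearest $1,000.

σ_p² = 0.59²·2.05² + 0.41²·3.453² + 2·-0.06·0.59·0.41·2.05·3.453 = 3.2617 (%²).
σ_p = √3.2617 = 1.806%.
At 95%, z = 1.645.
VaR = 1.645 × 1.806% = 2.971%; on $7,500,000 that is $222,825.

$223,000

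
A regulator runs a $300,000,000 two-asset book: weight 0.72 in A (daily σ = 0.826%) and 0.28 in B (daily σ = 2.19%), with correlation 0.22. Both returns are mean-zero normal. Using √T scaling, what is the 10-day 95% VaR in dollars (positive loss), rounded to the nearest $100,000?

σ_p = √(0.72²·0.826² + 0.28²·2.19² + 2·0.22·0.72·0.28·0.826·2.19) = 0.943%.
σ_{10d} = 0.943% × √10 = 2.982%.
z(95%) = 1.645.
VaR = 1.645 × 2.982% = 4.905%; on $300,000,000 that is $14,715,000.

$14,700,000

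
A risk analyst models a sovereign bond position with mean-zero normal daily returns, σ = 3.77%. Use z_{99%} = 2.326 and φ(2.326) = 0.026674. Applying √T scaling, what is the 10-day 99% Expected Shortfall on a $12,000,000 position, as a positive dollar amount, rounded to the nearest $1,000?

$3,816,000

σ_{10d} = 3.77% × √10 = 11.922%.
ES multiplier = φ(z)/(1−α) = 0.026674/0.01 = 2.667.
ES = 11.922% × 2.667 = 31.796%; on $12,000,000: $3,815,520.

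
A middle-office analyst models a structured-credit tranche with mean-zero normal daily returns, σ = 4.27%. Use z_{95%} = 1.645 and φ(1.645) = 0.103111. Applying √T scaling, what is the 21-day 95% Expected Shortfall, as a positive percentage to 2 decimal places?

40.35%

σ_{21d} = 4.27% × √21 = 19.568%.
ES multiplier = φ(z)/(1−α) = 0.103111/0.05 = 2.062.
ES = 19.568% × 2.062 = 40.349%.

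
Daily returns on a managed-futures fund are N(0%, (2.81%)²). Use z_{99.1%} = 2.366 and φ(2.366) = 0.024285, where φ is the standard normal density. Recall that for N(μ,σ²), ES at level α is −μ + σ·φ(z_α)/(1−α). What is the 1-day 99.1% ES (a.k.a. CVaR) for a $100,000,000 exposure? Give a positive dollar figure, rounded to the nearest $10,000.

Tail multiplier: φ(z)/(1−α) = 0.024285 / 0.009 = 2.698.
ES = 2.81% × 2.698 = 7.581%.
On $100,000,000: 0.07581 × $100,000,000 = $7,581,000.

$7,580,000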